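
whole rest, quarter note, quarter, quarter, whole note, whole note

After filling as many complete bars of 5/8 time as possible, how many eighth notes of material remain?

One bar of 5/8 = 5 eighth notes.
Each duration in eighth notes: whole rest = 8; quarter note = 2; quarter = 2; quarter = 2; whole note = 8; whole note = 8.
Altogether 8 + 2 + 2 + 2 + 8 + 8 = 30.
30 ÷ 5 = 6 complete bars with 0 eighth notes remaining.

0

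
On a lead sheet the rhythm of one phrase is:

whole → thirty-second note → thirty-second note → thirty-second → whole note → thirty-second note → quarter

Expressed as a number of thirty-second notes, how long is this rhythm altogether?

Express everything in thirty-second notes: whole = 32; thirty-second note = 1; thirty-second note = 1; thirty-second = 1; whole note = 32; thirty-second note = 1; quarter = 8.
Altogether 32 + 1 + 1 + 1 + 32 + 1 + 8 = 76 thirty-second notes.

76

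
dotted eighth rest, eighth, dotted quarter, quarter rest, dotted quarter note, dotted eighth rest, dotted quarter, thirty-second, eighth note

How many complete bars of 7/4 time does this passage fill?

One bar of 7/4 = 56 thirty-second notes.
Convert each value to thirty-second notes: dotted eighth rest = 6; eighth = 4; dotted quarter = 12; quarter rest = 8; dotted quarter note = 12; dotted eighth rest = 6; dotted quarter = 12; thirty-second = 1; eighth note = 4.
Altogether 6 + 4 + 12 + 8 + 12 + 6 + 12 + 1 + 4 = 65.
65 ÷ 56 = 1 complete bar with 9 left over.

1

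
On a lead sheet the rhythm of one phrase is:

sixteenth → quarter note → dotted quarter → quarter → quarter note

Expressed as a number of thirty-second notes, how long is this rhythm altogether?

38

In thirty-second notes: sixteenth = 2; quarter note = 8; dotted quarter = 12; quarter = 8; quarter note = 8.
Adding: 2 + 8 + 12 + 8 + 8 = 38 thirty-second notes.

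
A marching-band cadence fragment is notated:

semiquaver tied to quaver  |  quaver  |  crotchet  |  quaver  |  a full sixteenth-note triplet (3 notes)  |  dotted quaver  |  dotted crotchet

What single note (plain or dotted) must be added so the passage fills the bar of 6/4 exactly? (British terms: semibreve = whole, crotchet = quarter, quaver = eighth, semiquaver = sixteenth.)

The bar of 6/4 = 24 sixteenth notes.
In sixteenth notes: semiquaver tied to quaver (semiquaver + quaver) = 3; quaver = 2; crotchet = 4; quaver = 2; a full sixteenth-note triplet (3 notes) (three triplet sixteenths span one eighth) = 2; dotted quaver = 3; dotted crotchet = 6.
Sum: 3 + 2 + 4 + 2 + 2 + 3 + 6 = 22.
Remaining: 24 − 22 = 2 sixteenth notes, which is a eighth note.

eighth note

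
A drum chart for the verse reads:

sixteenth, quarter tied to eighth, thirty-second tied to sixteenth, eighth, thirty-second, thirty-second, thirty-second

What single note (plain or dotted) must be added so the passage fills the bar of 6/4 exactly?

dotted half note

The bar of 6/4 = 48 thirty-second notes.
Working in thirty-second notes: sixteenth = 2; quarter tied to eighth (quarter + eighth) = 12; thirty-second tied to sixteenth (thirty-second + sixteenth) = 3; eighth = 4; thirty-second = 1; thirty-second = 1; thirty-second = 1.
Sum: 2 + 12 + 3 + 4 + 1 + 1 + 1 = 24.
Remaining: 48 − 24 = 24 thirty-second notes, which is a dotted half note.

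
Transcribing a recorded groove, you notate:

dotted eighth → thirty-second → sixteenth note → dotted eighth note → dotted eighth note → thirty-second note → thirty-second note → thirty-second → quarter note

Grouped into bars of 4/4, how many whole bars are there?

1

One bar of 4/4 = 32 thirty-second notes.
Each duration in thirty-second notes: dotted eighth = 6; thirty-second = 1; sixteenth note = 2; dotted eighth note = 6; dotted eighth note = 6; thirty-second note = 1; thirty-second note = 1; thirty-second = 1; quarter note = 8.
Total: 6 + 1 + 2 + 6 + 6 + 1 + 1 + 1 + 8 = 32.
32 ÷ 32 = 1 complete bar with 0 left over.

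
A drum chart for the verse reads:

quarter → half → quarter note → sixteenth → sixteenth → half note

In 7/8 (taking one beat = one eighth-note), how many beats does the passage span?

One eighth-note beat = 2 sixteenth notes.
Convert each value to sixteenth notes: quarter = 4; half = 8; quarter note = 4; sixteenth = 1; sixteenth = 1; half note = 8.
Sum: 4 + 8 + 4 + 1 + 1 + 8 = 26.
26 ÷ 2 = 13 beats.

13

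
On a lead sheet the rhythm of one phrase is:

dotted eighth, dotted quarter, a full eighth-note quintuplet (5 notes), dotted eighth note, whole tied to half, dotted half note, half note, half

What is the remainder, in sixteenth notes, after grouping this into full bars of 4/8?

One bar of 4/8 = 8 sixteenth notes.
Express everything in sixteenth notes: dotted eighth = 3; dotted quarter = 6; a full eighth-note quintuplet (5 notes) (five quintuplet eighths span one half) = 8; dotted eighth note = 3; whole tied to half (whole + half) = 24; dotted half note = 12; half note = 8; half = 8.
Sum: 3 + 6 + 8 + 3 + 24 + 12 + 8 + 8 = 72.
72 ÷ 8 = 9 complete bars with 0 sixteenth notes remaining.

0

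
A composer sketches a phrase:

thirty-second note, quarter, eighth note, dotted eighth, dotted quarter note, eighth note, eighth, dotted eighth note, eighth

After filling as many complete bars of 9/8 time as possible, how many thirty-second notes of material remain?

One bar of 9/8 = 36 thirty-second notes.
Working in thirty-second notes: thirty-second note = 1; quarter = 8; eighth note = 4; dotted eighth = 6; dotted quarter note = 12; eighth note = 4; eighth = 4; dotted eighth note = 6; eighth = 4.
Sum: 1 + 8 + 4 + 6 + 12 + 4 + 4 + 6 + 4 = 49.
49 ÷ 36 = 1 complete bar with 13 thirty-second notes remaining.

13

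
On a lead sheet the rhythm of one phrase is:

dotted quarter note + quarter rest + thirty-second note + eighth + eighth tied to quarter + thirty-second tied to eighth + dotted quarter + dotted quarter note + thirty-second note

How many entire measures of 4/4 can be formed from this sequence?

2

One bar of 4/4 = 32 thirty-second notes.
Convert each value to thirty-second notes: dotted quarter note = 12; quarter rest = 8; thirty-second note = 1; eighth = 4; eighth tied to quarter (eighth + quarter) = 12; thirty-second tied to eighth (thirty-second + eighth) = 5; dotted quarter = 12; dotted quarter note = 12; thirty-second note = 1.
Altogether 12 + 8 + 1 + 4 + 12 + 5 + 12 + 12 + 1 = 67.
67 ÷ 32 = 2 complete bars with 3 left over.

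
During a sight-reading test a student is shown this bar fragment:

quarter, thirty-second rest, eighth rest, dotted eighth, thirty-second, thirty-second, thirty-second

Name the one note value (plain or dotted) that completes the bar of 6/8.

sixteenth note

The bar of 6/8 = 24 thirty-second notes.
Convert each value to thirty-second notes: quarter = 8; thirty-second rest = 1; eighth rest = 4; dotted eighth = 6; thirty-second = 1; thirty-second = 1; thirty-second = 1.
Adding: 8 + 1 + 4 + 6 + 1 + 1 + 1 = 22.
Remaining: 24 − 22 = 2 thirty-second notes, which is a sixteenth note.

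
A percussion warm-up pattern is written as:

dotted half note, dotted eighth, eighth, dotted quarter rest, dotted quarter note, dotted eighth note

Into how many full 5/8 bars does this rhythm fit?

3

One bar of 5/8 = 10 sixteenth notes.
Convert each value to sixteenth notes: dotted half note = 12; dotted eighth = 3; eighth = 2; dotted quarter rest = 6; dotted quarter note = 6; dotted eighth note = 3.
Adding: 12 + 3 + 2 + 6 + 6 + 3 = 32.
32 ÷ 10 = 3 complete bars with 2 left over.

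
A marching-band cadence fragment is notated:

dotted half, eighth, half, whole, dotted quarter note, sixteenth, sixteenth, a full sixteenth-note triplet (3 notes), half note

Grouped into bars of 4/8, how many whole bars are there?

7

One bar of 4/8 = 8 sixteenth notes.
In sixteenth notes: dotted half = 12; eighth = 2; half = 8; whole = 16; dotted quarter note = 6; sixteenth = 1; sixteenth = 1; a full sixteenth-note triplet (3 notes) (three triplet sixteenths span one eighth) = 2; half note = 8.
Total: 12 + 2 + 8 + 16 + 6 + 1 + 1 + 2 + 8 = 56.
56 ÷ 8 = 7 complete bars with 0 left over.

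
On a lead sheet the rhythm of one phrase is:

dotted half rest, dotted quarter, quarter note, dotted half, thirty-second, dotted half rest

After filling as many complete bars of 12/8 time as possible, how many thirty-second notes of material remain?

One bar of 12/8 = 48 thirty-second notes.
In thirty-second notes: dotted half rest = 24; dotted quarter = 12; quarter note = 8; dotted half = 24; thirty-second = 1; dotted half rest = 24.
Total: 24 + 12 + 8 + 24 + 1 + 24 = 93.
93 ÷ 48 = 1 complete bar with 45 thirty-second notes remaining.

45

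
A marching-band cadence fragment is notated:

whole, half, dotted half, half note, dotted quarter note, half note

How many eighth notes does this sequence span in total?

Convert each value to eighth notes: whole = 8; half = 4; dotted half = 6; half note = 4; dotted quarter note = 3; half note = 4.
Sum: 8 + 4 + 6 + 4 + 3 + 4 = 29 eighth notes.

29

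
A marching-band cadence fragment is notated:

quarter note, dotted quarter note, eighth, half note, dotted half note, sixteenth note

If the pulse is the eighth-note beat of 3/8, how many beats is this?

16.5

One eighth-note beat = 2 sixteenth notes.
Convert each value to sixteenth notes: quarter note = 4; dotted quarter note = 6; eighth = 2; half note = 8; dotted half note = 12; sixteenth note = 1.
Adding: 4 + 6 + 2 + 8 + 12 + 1 = 33.
33 ÷ 2 = 16.5 beats.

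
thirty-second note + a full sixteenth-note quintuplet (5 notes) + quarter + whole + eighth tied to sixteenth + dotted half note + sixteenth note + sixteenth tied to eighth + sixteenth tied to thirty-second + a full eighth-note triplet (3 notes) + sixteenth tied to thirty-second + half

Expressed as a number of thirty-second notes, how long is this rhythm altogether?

Each duration in thirty-second notes: thirty-second note = 1; a full sixteenth-note quintuplet (5 notes) (five quintuplet sixteenths span one quarter) = 8; quarter = 8; whole = 32; eighth tied to sixteenth (eighth + sixteenth) = 6; dotted half note = 24; sixteenth note = 2; sixteenth tied to eighth (sixteenth + eighth) = 6; sixteenth tied to thirty-second (sixteenth + thirty-second) = 3; a full eighth-note triplet (3 notes) (three triplet eighths span one quarter) = 8; sixteenth tied to thirty-second (sixteenth + thirty-second) = 3; half = 16.
Sum: 1 + 8 + 8 + 32 + 6 + 24 + 2 + 6 + 3 + 8 + 3 + 16 = 117 thirty-second notes.

117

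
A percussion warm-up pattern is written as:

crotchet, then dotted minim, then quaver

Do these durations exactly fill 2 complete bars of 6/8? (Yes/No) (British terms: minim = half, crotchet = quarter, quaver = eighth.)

No

One bar of 6/8 = 6 eighth notes, so 2 bars = 12.
Working in eighth notes: crotchet = 2; dotted minim = 6; quaver = 1.
Altogether 2 + 6 + 1 = 9.
9 falls short of 12, so the answer is No.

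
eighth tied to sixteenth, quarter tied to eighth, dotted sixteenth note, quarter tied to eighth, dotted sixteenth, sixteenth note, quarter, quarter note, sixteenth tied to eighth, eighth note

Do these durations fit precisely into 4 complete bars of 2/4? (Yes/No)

One bar of 2/4 = 16 thirty-second notes, so 4 bars = 64.
Convert each value to thirty-second notes: eighth tied to sixteenth (eighth + sixteenth) = 6; quarter tied to eighth (quarter + eighth) = 12; dotted sixteenth note = 3; quarter tied to eighth (quarter + eighth) = 12; dotted sixteenth = 3; sixteenth note = 2; quarter = 8; quarter note = 8; sixteenth tied to eighth (sixteenth + eighth) = 6; eighth note = 4.
Adding: 6 + 12 + 3 + 12 + 3 + 2 + 8 + 8 + 6 + 4 = 64.
64 equals 64, so the answer is Yes.

Yes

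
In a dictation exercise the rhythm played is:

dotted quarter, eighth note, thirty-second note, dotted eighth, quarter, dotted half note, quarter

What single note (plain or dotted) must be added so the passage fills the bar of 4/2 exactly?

thirty-second note

The bar of 4/2 = 64 thirty-second notes.
Express everything in thirty-second notes: dotted quarter = 12; eighth note = 4; thirty-second note = 1; dotted eighth = 6; quarter = 8; dotted half note = 24; quarter = 8.
Total: 12 + 4 + 1 + 6 + 8 + 24 + 8 = 63.
Remaining: 64 − 63 = 1 thirty-second note, which is a thirty-second note.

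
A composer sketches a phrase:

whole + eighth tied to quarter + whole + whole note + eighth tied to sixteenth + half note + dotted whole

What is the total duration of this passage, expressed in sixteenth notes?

Express everything in sixteenth notes: whole = 16; eighth tied to quarter (eighth + quarter) = 6; whole = 16; whole note = 16; eighth tied to sixteenth (eighth + sixteenth) = 3; half note = 8; dotted whole = 24.
Total: 16 + 6 + 16 + 16 + 3 + 8 + 24 = 89 sixteenth notes.

89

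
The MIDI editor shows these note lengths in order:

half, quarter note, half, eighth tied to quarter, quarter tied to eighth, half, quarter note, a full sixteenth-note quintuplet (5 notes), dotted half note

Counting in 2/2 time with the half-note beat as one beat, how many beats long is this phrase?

7.5

One half-note beat = 4 eighth notes.
Working in eighth notes: half = 4; quarter note = 2; half = 4; eighth tied to quarter (eighth + quarter) = 3; quarter tied to eighth (quarter + eighth) = 3; half = 4; quarter note = 2; a full sixteenth-note quintuplet (5 notes) (five quintuplet sixteenths span one quarter) = 2; dotted half note = 6.
Adding: 4 + 2 + 4 + 3 + 3 + 4 + 2 + 2 + 6 = 30.
30 ÷ 4 = 7.5 beats.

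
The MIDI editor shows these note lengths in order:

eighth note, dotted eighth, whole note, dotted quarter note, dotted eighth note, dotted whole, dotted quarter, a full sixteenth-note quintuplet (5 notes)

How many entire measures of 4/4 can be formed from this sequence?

One bar of 4/4 = 16 sixteenth notes.
In sixteenth notes: eighth note = 2; dotted eighth = 3; whole note = 16; dotted quarter note = 6; dotted eighth note = 3; dotted whole = 24; dotted quarter = 6; a full sixteenth-note quintuplet (5 notes) (five quintuplet sixteenths span one quarter) = 4.
Adding: 2 + 3 + 16 + 6 + 3 + 24 + 6 + 4 = 64.
64 ÷ 16 = 4 complete bars with 0 left over.

4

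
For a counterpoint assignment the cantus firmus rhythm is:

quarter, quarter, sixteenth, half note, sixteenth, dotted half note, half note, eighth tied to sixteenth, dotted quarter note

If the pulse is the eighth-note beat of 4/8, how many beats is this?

23.5

One eighth-note beat = 2 sixteenth notes.
Each duration in sixteenth notes: quarter = 4; quarter = 4; sixteenth = 1; half note = 8; sixteenth = 1; dotted half note = 12; half note = 8; eighth tied to sixteenth (eighth + sixteenth) = 3; dotted quarter note = 6.
Sum: 4 + 4 + 1 + 8 + 1 + 12 + 8 + 3 + 6 = 47.
47 ÷ 2 = 23.5 beats.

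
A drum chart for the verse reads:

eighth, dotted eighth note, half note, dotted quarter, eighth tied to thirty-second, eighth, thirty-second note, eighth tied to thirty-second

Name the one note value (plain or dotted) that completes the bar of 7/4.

The bar of 7/4 = 56 thirty-second notes.
Working in thirty-second notes: eighth = 4; dotted eighth note = 6; half note = 16; dotted quarter = 12; eighth tied to thirty-second (eighth + thirty-second) = 5; eighth = 4; thirty-second note = 1; eighth tied to thirty-second (eighth + thirty-second) = 5.
Sum: 4 + 6 + 16 + 12 + 5 + 4 + 1 + 5 = 53.
Remaining: 56 − 53 = 3 thirty-second notes, which is a dotted sixteenth note.

dotted sixteenth note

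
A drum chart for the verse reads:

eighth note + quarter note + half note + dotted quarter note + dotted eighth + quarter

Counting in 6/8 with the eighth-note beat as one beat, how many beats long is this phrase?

One eighth-note beat = 2 sixteenth notes.
In sixteenth notes: eighth note = 2; quarter note = 4; half note = 8; dotted quarter note = 6; dotted eighth = 3; quarter = 4.
Sum: 2 + 4 + 8 + 6 + 3 + 4 = 27.
27 ÷ 2 = 13.5 beats.

13.5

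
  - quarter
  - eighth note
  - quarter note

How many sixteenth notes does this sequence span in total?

10

Convert each value to sixteenth notes: quarter = 4; eighth note = 2; quarter note = 4.
Total: 4 + 2 + 4 = 10 sixteenth notes.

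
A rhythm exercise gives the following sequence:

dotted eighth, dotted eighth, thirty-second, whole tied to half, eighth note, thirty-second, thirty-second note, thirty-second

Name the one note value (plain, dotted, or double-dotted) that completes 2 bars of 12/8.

double-dotted half note

2 bars of 12/8 = 96 thirty-second notes.
Each duration in thirty-second notes: dotted eighth = 6; dotted eighth = 6; thirty-second = 1; whole tied to half (whole + half) = 48; eighth note = 4; thirty-second = 1; thirty-second note = 1; thirty-second = 1.
Total: 6 + 6 + 1 + 48 + 4 + 1 + 1 + 1 = 68.
Remaining: 96 − 68 = 28 thirty-second notes, which is a double-dotted half note.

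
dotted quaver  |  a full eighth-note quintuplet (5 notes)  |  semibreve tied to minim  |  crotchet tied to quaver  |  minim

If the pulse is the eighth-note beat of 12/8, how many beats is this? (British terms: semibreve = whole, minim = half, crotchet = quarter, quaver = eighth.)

One eighth-note beat = 2 sixteenth notes.
Express everything in sixteenth notes: dotted quaver = 3; a full eighth-note quintuplet (5 notes) (five quintuplet eighths span one half) = 8; semibreve tied to minim (semibreve + minim) = 24; crotchet tied to quaver (crotchet + quaver) = 6; minim = 8.
Sum: 3 + 8 + 24 + 6 + 8 = 49.
49 ÷ 2 = 24.5 beats.

24.5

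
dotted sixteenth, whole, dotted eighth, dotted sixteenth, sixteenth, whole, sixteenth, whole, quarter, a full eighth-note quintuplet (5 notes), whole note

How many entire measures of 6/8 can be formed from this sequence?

One bar of 6/8 = 24 thirty-second notes.
Each duration in thirty-second notes: dotted sixteenth = 3; whole = 32; dotted eighth = 6; dotted sixteenth = 3; sixteenth = 2; whole = 32; sixteenth = 2; whole = 32; quarter = 8; a full eighth-note quintuplet (5 notes) (five quintuplet eighths span one half) = 16; whole note = 32.
Sum: 3 + 32 + 6 + 3 + 2 + 32 + 2 + 32 + 8 + 16 + 32 = 168.
168 ÷ 24 = 7 complete bars with 0 left over.

7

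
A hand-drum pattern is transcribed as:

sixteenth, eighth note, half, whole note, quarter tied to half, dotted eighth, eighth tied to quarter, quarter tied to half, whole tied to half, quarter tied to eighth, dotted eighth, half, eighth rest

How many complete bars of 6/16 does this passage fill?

One bar of 6/16 = 6 sixteenth notes.
Convert each value to sixteenth notes: sixteenth = 1; eighth note = 2; half = 8; whole note = 16; quarter tied to half (quarter + half) = 12; dotted eighth = 3; eighth tied to quarter (eighth + quarter) = 6; quarter tied to half (quarter + half) = 12; whole tied to half (whole + half) = 24; quarter tied to eighth (quarter + eighth) = 6; dotted eighth = 3; half = 8; eighth rest = 2.
Sum: 1 + 2 + 8 + 16 + 12 + 3 + 6 + 12 + 24 + 6 + 3 + 8 + 2 = 103.
103 ÷ 6 = 17 complete bars with 1 left over.

17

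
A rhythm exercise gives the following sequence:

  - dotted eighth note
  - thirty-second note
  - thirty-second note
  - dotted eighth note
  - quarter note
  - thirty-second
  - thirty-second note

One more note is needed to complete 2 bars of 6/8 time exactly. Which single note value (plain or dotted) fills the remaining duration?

2 bars of 6/8 = 48 thirty-second notes.
Each duration in thirty-second notes: dotted eighth note = 6; thirty-second note = 1; thirty-second note = 1; dotted eighth note = 6; quarter note = 8; thirty-second = 1; thirty-second note = 1.
Total: 6 + 1 + 1 + 6 + 8 + 1 + 1 = 24.
Remaining: 48 − 24 = 24 thirty-second notes, which is a dotted half note.

dotted half note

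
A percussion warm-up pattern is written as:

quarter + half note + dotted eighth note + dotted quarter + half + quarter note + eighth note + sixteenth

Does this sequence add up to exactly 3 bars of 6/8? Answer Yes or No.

One bar of 6/8 = 12 sixteenth notes, so 3 bars = 36.
Each duration in sixteenth notes: quarter = 4; half note = 8; dotted eighth note = 3; dotted quarter = 6; half = 8; quarter note = 4; eighth note = 2; sixteenth = 1.
Sum: 4 + 8 + 3 + 6 + 8 + 4 + 2 + 1 = 36.
36 equals 36, so the answer is Yes.

Yes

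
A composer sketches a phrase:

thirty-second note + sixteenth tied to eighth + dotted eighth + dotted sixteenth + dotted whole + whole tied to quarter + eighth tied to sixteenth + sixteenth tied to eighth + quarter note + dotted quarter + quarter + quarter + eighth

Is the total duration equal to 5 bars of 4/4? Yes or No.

One bar of 4/4 = 32 thirty-second notes, so 5 bars = 160.
Working in thirty-second notes: thirty-second note = 1; sixteenth tied to eighth (sixteenth + eighth) = 6; dotted eighth = 6; dotted sixteenth = 3; dotted whole = 48; whole tied to quarter (whole + quarter) = 40; eighth tied to sixteenth (eighth + sixteenth) = 6; sixteenth tied to eighth (sixteenth + eighth) = 6; quarter note = 8; dotted quarter = 12; quarter = 8; quarter = 8; eighth = 4.
Adding: 1 + 6 + 6 + 3 + 48 + 40 + 6 + 6 + 8 + 12 + 8 + 8 + 4 = 156.
156 falls short of 160, so the answer is No.

No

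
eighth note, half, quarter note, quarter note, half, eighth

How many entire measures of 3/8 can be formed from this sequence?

One bar of 3/8 = 3 eighth notes.
Each duration in eighth notes: eighth note = 1; half = 4; quarter note = 2; quarter note = 2; half = 4; eighth = 1.
Sum: 1 + 4 + 2 + 2 + 4 + 1 = 14.
14 ÷ 3 = 4 complete bars with 2 left over.

4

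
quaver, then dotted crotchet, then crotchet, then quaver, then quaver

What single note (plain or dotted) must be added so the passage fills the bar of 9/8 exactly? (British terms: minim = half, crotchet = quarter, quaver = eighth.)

eighth note

The bar of 9/8 = 9 eighth notes.
Working in eighth notes: quaver = 1; dotted crotchet = 3; crotchet = 2; quaver = 1; quaver = 1.
Adding: 1 + 3 + 2 + 1 + 1 = 8.
Remaining: 9 − 8 = 1 eighth note, which is a eighth note.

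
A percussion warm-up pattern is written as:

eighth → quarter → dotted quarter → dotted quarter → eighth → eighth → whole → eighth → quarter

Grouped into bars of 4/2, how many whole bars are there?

1

One bar of 4/2 = 16 eighth notes.
Working in eighth notes: eighth = 1; quarter = 2; dotted quarter = 3; dotted quarter = 3; eighth = 1; eighth = 1; whole = 8; eighth = 1; quarter = 2.
Adding: 1 + 2 + 3 + 3 + 1 + 1 + 8 + 1 + 2 = 22.
22 ÷ 16 = 1 complete bar with 6 left over.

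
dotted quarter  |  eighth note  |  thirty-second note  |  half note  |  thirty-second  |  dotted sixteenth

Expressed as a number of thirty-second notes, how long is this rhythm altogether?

37

Working in thirty-second notes: dotted quarter = 12; eighth note = 4; thirty-second note = 1; half note = 16; thirty-second = 1; dotted sixteenth = 3.
Altogether 12 + 4 + 1 + 16 + 1 + 3 = 37 thirty-second notes.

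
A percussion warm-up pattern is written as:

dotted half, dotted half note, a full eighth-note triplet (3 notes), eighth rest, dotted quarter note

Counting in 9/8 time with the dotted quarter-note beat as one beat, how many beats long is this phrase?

One dotted quarter-note beat = 3 eighth notes.
Working in eighth notes: dotted half = 6; dotted half note = 6; a full eighth-note triplet (3 notes) (three triplet eighths span one quarter) = 2; eighth rest = 1; dotted quarter note = 3.
Sum: 6 + 6 + 2 + 1 + 3 = 18.
18 ÷ 3 = 6 beats.

6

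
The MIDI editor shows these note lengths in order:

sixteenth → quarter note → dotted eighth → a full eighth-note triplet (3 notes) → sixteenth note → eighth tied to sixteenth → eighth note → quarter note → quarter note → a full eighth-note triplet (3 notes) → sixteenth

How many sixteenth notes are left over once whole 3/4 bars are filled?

7

One bar of 3/4 = 12 sixteenth notes.
In sixteenth notes: sixteenth = 1; quarter note = 4; dotted eighth = 3; a full eighth-note triplet (3 notes) (three triplet eighths span one quarter) = 4; sixteenth note = 1; eighth tied to sixteenth (eighth + sixteenth) = 3; eighth note = 2; quarter note = 4; quarter note = 4; a full eighth-note triplet (3 notes) (three triplet eighths span one quarter) = 4; sixteenth = 1.
Altogether 1 + 4 + 3 + 4 + 1 + 3 + 2 + 4 + 4 + 4 + 1 = 31.
31 ÷ 12 = 2 complete bars with 7 sixteenth notes remaining.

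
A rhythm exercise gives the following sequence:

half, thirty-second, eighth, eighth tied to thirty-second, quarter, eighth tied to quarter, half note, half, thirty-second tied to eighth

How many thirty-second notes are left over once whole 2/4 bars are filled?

One bar of 2/4 = 16 thirty-second notes.
Convert each value to thirty-second notes: half = 16; thirty-second = 1; eighth = 4; eighth tied to thirty-second (eighth + thirty-second) = 5; quarter = 8; eighth tied to quarter (eighth + quarter) = 12; half note = 16; half = 16; thirty-second tied to eighth (thirty-second + eighth) = 5.
Total: 16 + 1 + 4 + 5 + 8 + 12 + 16 + 16 + 5 = 83.
83 ÷ 16 = 5 complete bars with 3 thirty-second notes remaining.

3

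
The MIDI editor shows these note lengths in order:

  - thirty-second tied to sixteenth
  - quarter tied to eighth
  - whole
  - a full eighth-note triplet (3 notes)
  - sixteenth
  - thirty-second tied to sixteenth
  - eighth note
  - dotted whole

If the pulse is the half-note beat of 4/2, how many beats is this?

One half-note beat = 16 thirty-second notes.
Each duration in thirty-second notes: thirty-second tied to sixteenth (thirty-second + sixteenth) = 3; quarter tied to eighth (quarter + eighth) = 12; whole = 32; a full eighth-note triplet (3 notes) (three triplet eighths span one quarter) = 8; sixteenth = 2; thirty-second tied to sixteenth (thirty-second + sixteenth) = 3; eighth note = 4; dotted whole = 48.
Altogether 3 + 12 + 32 + 8 + 2 + 3 + 4 + 48 = 112.
112 ÷ 16 = 7 beats.

7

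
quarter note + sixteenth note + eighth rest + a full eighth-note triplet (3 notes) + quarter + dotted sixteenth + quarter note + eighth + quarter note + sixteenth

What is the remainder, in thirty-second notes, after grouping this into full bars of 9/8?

One bar of 9/8 = 36 thirty-second notes.
Each duration in thirty-second notes: quarter note = 8; sixteenth note = 2; eighth rest = 4; a full eighth-note triplet (3 notes) (three triplet eighths span one quarter) = 8; quarter = 8; dotted sixteenth = 3; quarter note = 8; eighth = 4; quarter note = 8; sixteenth = 2.
Altogether 8 + 2 + 4 + 8 + 8 + 3 + 8 + 4 + 8 + 2 = 55.
55 ÷ 36 = 1 complete bar with 19 thirty-second notes remaining.

19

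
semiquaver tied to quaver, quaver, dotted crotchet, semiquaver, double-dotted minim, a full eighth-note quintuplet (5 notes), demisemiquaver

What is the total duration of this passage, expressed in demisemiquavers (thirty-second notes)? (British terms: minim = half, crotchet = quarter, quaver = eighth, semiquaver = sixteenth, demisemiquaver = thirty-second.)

Each duration in thirty-second notes: semiquaver tied to quaver (semiquaver + quaver) = 6; quaver = 4; dotted crotchet = 12; semiquaver = 2; double-dotted minim = 28; a full eighth-note quintuplet (5 notes) (five quintuplet eighths span one half) = 16; demisemiquaver = 1.
Altogether 6 + 4 + 12 + 2 + 28 + 16 + 1 = 69 thirty-second notes.

69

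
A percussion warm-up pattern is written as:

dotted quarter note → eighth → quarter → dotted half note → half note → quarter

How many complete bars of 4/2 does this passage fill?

1

One bar of 4/2 = 16 eighth notes.
In eighth notes: dotted quarter note = 3; eighth = 1; quarter = 2; dotted half note = 6; half note = 4; quarter = 2.
Sum: 3 + 1 + 2 + 6 + 4 + 2 = 18.
18 ÷ 16 = 1 complete bar with 2 left over.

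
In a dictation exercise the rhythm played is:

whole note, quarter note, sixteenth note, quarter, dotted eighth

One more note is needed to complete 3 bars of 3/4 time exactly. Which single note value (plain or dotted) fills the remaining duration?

half note

3 bars of 3/4 = 36 sixteenth notes.
Each duration in sixteenth notes: whole note = 16; quarter note = 4; sixteenth note = 1; quarter = 4; dotted eighth = 3.
Sum: 16 + 4 + 1 + 4 + 3 = 28.
Remaining: 36 − 28 = 8 sixteenth notes, which is a half note.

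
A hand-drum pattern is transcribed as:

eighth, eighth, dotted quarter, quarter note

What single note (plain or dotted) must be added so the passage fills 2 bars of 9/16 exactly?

2 bars of 9/16 = 18 sixteenth notes.
Express everything in sixteenth notes: eighth = 2; eighth = 2; dotted quarter = 6; quarter note = 4.
Adding: 2 + 2 + 6 + 4 = 14.
Remaining: 18 − 14 = 4 sixteenth notes, which is a quarter note.

quarter note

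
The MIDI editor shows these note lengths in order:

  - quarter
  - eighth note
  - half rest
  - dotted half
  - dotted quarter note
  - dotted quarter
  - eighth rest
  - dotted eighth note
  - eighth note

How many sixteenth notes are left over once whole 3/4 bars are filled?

One bar of 3/4 = 12 sixteenth notes.
Convert each value to sixteenth notes: quarter = 4; eighth note = 2; half rest = 8; dotted half = 12; dotted quarter note = 6; dotted quarter = 6; eighth rest = 2; dotted eighth note = 3; eighth note = 2.
Total: 4 + 2 + 8 + 12 + 6 + 6 + 2 + 3 + 2 = 45.
45 ÷ 12 = 3 complete bars with 9 sixteenth notes remaining.

9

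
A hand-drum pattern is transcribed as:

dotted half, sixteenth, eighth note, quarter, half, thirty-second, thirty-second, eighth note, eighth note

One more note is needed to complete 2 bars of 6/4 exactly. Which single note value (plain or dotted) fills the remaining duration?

2 bars of 6/4 = 96 thirty-second notes.
Each duration in thirty-second notes: dotted half = 24; sixteenth = 2; eighth note = 4; quarter = 8; half = 16; thirty-second = 1; thirty-second = 1; eighth note = 4; eighth note = 4.
Altogether 24 + 2 + 4 + 8 + 16 + 1 + 1 + 4 + 4 = 64.
Remaining: 96 − 64 = 32 thirty-second notes, which is a whole note.

whole note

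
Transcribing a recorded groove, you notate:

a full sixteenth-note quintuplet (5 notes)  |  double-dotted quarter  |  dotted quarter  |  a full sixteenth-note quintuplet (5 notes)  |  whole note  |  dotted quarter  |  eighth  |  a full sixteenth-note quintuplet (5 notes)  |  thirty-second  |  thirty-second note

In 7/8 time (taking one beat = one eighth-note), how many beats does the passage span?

One eighth-note beat = 4 thirty-second notes.
In thirty-second notes: a full sixteenth-note quintuplet (5 notes) (five quintuplet sixteenths span one quarter) = 8; double-dotted quarter = 14; dotted quarter = 12; a full sixteenth-note quintuplet (5 notes) (five quintuplet sixteenths span one quarter) = 8; whole note = 32; dotted quarter = 12; eighth = 4; a full sixteenth-note quintuplet (5 notes) (five quintuplet sixteenths span one quarter) = 8; thirty-second = 1; thirty-second note = 1.
Altogether 8 + 14 + 12 + 8 + 32 + 12 + 4 + 8 + 1 + 1 = 100.
100 ÷ 4 = 25 beats.

25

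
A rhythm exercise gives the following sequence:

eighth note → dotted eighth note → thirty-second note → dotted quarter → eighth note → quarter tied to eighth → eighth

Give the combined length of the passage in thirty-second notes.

Convert each value to thirty-second notes: eighth note = 4; dotted eighth note = 6; thirty-second note = 1; dotted quarter = 12; eighth note = 4; quarter tied to eighth (quarter + eighth) = 12; eighth = 4.
Altogether 4 + 6 + 1 + 12 + 4 + 12 + 4 = 43 thirty-second notes.

43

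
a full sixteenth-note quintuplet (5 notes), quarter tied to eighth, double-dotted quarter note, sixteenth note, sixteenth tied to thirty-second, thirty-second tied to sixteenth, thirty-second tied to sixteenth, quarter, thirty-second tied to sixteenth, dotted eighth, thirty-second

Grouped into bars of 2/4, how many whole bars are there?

One bar of 2/4 = 16 thirty-second notes.
Convert each value to thirty-second notes: a full sixteenth-note quintuplet (5 notes) (five quintuplet sixteenths span one quarter) = 8; quarter tied to eighth (quarter + eighth) = 12; double-dotted quarter note = 14; sixteenth note = 2; sixteenth tied to thirty-second (sixteenth + thirty-second) = 3; thirty-second tied to sixteenth (thirty-second + sixteenth) = 3; thirty-second tied to sixteenth (thirty-second + sixteenth) = 3; quarter = 8; thirty-second tied to sixteenth (thirty-second + sixteenth) = 3; dotted eighth = 6; thirty-second = 1.
Adding: 8 + 12 + 14 + 2 + 3 + 3 + 3 + 8 + 3 + 6 + 1 = 63.
63 ÷ 16 = 3 complete bars with 15 left over.

3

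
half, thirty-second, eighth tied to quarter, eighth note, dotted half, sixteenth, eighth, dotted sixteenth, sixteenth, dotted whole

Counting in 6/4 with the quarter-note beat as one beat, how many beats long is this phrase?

14.5

One quarter-note beat = 8 thirty-second notes.
Each duration in thirty-second notes: half = 16; thirty-second = 1; eighth tied to quarter (eighth + quarter) = 12; eighth note = 4; dotted half = 24; sixteenth = 2; eighth = 4; dotted sixteenth = 3; sixteenth = 2; dotted whole = 48.
Altogether 16 + 1 + 12 + 4 + 24 + 2 + 4 + 3 + 2 + 48 = 116.
116 ÷ 8 = 14.5 beats.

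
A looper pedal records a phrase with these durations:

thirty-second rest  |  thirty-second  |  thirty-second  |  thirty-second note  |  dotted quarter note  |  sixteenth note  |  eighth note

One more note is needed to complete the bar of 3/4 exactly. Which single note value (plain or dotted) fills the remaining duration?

The bar of 3/4 = 24 thirty-second notes.
Express everything in thirty-second notes: thirty-second rest = 1; thirty-second = 1; thirty-second = 1; thirty-second note = 1; dotted quarter note = 12; sixteenth note = 2; eighth note = 4.
Total: 1 + 1 + 1 + 1 + 12 + 2 + 4 = 22.
Remaining: 24 − 22 = 2 thirty-second notes, which is a sixteenth note.

sixteenth note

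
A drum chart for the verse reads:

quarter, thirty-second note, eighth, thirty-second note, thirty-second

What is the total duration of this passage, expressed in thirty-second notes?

15

Convert each value to thirty-second notes: quarter = 8; thirty-second note = 1; eighth = 4; thirty-second note = 1; thirty-second = 1.
Total: 8 + 1 + 4 + 1 + 1 = 15 thirty-second notes.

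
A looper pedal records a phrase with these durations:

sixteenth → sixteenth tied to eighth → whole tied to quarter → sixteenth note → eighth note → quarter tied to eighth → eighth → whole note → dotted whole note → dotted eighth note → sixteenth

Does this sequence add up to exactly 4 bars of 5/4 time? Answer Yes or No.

No

One bar of 5/4 = 20 sixteenth notes, so 4 bars = 80.
Convert each value to sixteenth notes: sixteenth = 1; sixteenth tied to eighth (sixteenth + eighth) = 3; whole tied to quarter (whole + quarter) = 20; sixteenth note = 1; eighth note = 2; quarter tied to eighth (quarter + eighth) = 6; eighth = 2; whole note = 16; dotted whole note = 24; dotted eighth note = 3; sixteenth = 1.
Altogether 1 + 3 + 20 + 1 + 2 + 6 + 2 + 16 + 24 + 3 + 1 = 79.
79 falls short of 80, so the answer is No.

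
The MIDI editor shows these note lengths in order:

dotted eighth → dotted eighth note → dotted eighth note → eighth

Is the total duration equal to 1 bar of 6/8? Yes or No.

One bar of 6/8 = 12 sixteenth notes.
In sixteenth notes: dotted eighth = 3; dotted eighth note = 3; dotted eighth note = 3; eighth = 2.
Altogether 3 + 3 + 3 + 2 = 11.
11 falls short of 12, so the answer is No.

No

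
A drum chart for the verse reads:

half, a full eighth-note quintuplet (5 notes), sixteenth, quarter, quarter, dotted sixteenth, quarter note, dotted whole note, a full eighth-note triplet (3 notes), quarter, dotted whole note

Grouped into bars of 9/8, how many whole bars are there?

4

One bar of 9/8 = 36 thirty-second notes.
Express everything in thirty-second notes: half = 16; a full eighth-note quintuplet (5 notes) (five quintuplet eighths span one half) = 16; sixteenth = 2; quarter = 8; quarter = 8; dotted sixteenth = 3; quarter note = 8; dotted whole note = 48; a full eighth-note triplet (3 notes) (three triplet eighths span one quarter) = 8; quarter = 8; dotted whole note = 48.
Adding: 16 + 16 + 2 + 8 + 8 + 3 + 8 + 48 + 8 + 8 + 48 = 173.
173 ÷ 36 = 4 complete bars with 29 left over.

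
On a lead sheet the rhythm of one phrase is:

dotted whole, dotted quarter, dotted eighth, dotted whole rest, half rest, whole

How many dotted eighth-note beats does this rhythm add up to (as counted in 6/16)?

27

One dotted eighth-note beat = 3 sixteenth notes.
In sixteenth notes: dotted whole = 24; dotted quarter = 6; dotted eighth = 3; dotted whole rest = 24; half rest = 8; whole = 16.
Sum: 24 + 6 + 3 + 24 + 8 + 16 = 81.
81 ÷ 3 = 27 beats.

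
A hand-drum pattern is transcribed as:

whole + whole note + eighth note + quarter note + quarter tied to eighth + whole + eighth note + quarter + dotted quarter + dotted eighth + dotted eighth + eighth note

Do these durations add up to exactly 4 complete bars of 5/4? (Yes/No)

One bar of 5/4 = 20 sixteenth notes, so 4 bars = 80.
Convert each value to sixteenth notes: whole = 16; whole note = 16; eighth note = 2; quarter note = 4; quarter tied to eighth (quarter + eighth) = 6; whole = 16; eighth note = 2; quarter = 4; dotted quarter = 6; dotted eighth = 3; dotted eighth = 3; eighth note = 2.
Total: 16 + 16 + 2 + 4 + 6 + 16 + 2 + 4 + 6 + 3 + 3 + 2 = 80.
80 equals 80, so the answer is Yes.

Yes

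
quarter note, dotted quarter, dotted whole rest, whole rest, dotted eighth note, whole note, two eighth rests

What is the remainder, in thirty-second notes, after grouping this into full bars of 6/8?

2

One bar of 6/8 = 12 sixteenth notes.
In sixteenth notes: quarter note = 4; dotted quarter = 6; dotted whole rest = 24; whole rest = 16; dotted eighth note = 3; whole note = 16; eighth rest = 2; eighth rest = 2.
Sum: 4 + 6 + 24 + 16 + 3 + 16 + 2 + 2 = 73.
73 ÷ 12 = 6 complete bars with 1 sixteenth note remaining = 2 thirty-second notes.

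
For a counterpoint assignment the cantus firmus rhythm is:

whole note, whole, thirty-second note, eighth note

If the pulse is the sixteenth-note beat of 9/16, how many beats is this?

34.5

One sixteenth-note beat = 2 thirty-second notes.
Express everything in thirty-second notes: whole note = 32; whole = 32; thirty-second note = 1; eighth note = 4.
Sum: 32 + 32 + 1 + 4 = 69.
69 ÷ 2 = 34.5 beats.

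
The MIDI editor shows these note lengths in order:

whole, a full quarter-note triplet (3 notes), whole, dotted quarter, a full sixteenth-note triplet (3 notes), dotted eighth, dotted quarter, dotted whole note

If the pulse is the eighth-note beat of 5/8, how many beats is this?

40.5

One eighth-note beat = 2 sixteenth notes.
Convert each value to sixteenth notes: whole = 16; a full quarter-note triplet (3 notes) (three triplet quarters span one half) = 8; whole = 16; dotted quarter = 6; a full sixteenth-note triplet (3 notes) (three triplet sixteenths span one eighth) = 2; dotted eighth = 3; dotted quarter = 6; dotted whole note = 24.
Sum: 16 + 8 + 16 + 6 + 2 + 3 + 6 + 24 = 81.
81 ÷ 2 = 40.5 beats.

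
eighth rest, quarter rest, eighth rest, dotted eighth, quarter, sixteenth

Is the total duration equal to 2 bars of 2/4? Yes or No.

Yes

One bar of 2/4 = 8 sixteenth notes, so 2 bars = 16.
Working in sixteenth notes: eighth rest = 2; quarter rest = 4; eighth rest = 2; dotted eighth = 3; quarter = 4; sixteenth = 1.
Total: 2 + 4 + 2 + 3 + 4 + 1 = 16.
16 equals 16, so the answer is Yes.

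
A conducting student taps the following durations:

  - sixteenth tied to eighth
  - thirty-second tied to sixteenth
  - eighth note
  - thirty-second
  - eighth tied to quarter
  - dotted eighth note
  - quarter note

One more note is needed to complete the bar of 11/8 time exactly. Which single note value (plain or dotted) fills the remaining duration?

eighth note

The bar of 11/8 = 44 thirty-second notes.
In thirty-second notes: sixteenth tied to eighth (sixteenth + eighth) = 6; thirty-second tied to sixteenth (thirty-second + sixteenth) = 3; eighth note = 4; thirty-second = 1; eighth tied to quarter (eighth + quarter) = 12; dotted eighth note = 6; quarter note = 8.
Sum: 6 + 3 + 4 + 1 + 12 + 6 + 8 = 40.
Remaining: 44 − 40 = 4 thirty-second notes, which is a eighth note.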